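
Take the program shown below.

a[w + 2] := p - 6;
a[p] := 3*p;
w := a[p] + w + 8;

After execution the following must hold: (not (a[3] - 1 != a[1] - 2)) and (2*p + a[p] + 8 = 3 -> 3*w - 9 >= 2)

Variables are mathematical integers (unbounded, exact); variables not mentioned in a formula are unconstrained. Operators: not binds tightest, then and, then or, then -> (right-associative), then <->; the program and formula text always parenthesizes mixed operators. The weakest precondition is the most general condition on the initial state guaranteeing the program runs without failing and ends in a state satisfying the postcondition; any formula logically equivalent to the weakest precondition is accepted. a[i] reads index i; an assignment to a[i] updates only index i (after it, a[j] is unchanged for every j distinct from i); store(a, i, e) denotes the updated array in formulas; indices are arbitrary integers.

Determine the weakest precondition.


Working backward. After the program, the postcondition (not (a[3] - 1 != a[1] - 2)) and (2*p + a[p] + 8 = 3 -> 3*w - 9 >= 2) must hold; in canonical form it is (not (a[3] != a[1] - 1)) and (a[p] + 2*p = -5 -> 3*w >= 11).
Before w := a[p] + w + 8: (not (a[3] != a[1] - 1)) and (a[p] + 2*p = -5 -> 3*a[p] + 3*w >= -13)
Before a[p] := 3*p: (not (store(a, p, 3*p)[3] != store(a, p, 3*p)[1] - 1)) and (store(a, p, 3*p)[p] + 2*p = -5 -> 3*store(a, p, 3*p)[p] + 3*w >= -13)
Before a[w + 2] := p - 6: (not (store(store(a, w + 2, p - 6), p, 3*p)[3] != store(store(a, w + 2, p - 6), p, 3*p)[1] - 1)) and (store(store(a, w + 2, p - 6), p, 3*p)[p] + 2*p = -5 -> 3*store(store(a, w + 2, p - 6), p, 3*p)[p] + 3*w >= -13)
Answer: WP = (not (store(store(a, w + 2, p - 6), p, 3*p)[3] != store(store(a, w + 2, p - 6), p, 3*p)[1] - 1)) and (store(store(a, w + 2, p - 6), p, 3*p)[p] + 2*p = -5 -> 3*store(store(a, w + 2, p - 6), p, 3*p)[p] + 3*w >= -13)


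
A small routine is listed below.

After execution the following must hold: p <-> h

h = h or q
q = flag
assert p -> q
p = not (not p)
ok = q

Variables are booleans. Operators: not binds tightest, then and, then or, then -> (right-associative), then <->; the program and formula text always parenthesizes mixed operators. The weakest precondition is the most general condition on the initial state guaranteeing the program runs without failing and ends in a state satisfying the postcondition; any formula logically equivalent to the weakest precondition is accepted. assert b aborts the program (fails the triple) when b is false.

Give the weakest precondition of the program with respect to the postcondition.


Working backward. After the program, p <-> h must hold.
Before ok := q: p <-> h
Before p := not (not p): p <-> h
Before assert p -> q: (p -> q) and (p <-> h)
Before q := flag: (p -> flag) and (p <-> h)
Before h := h or q: (p -> flag) and (p <-> (h or q))
Answer: WP = (p -> flag) and (p <-> (h or q))


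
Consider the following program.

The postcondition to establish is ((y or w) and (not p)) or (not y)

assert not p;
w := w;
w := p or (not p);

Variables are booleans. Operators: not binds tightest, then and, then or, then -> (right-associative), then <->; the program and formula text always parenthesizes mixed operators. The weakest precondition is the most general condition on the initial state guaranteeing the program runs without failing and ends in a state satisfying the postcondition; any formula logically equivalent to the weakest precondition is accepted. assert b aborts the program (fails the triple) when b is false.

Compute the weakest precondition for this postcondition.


Working backward. After the program, ((y or w) and (not p)) or (not y) must hold.
Before w := p or (not p): (not p) or (not y)
Before w := w: (not p) or (not y)
Before assert not p: (not p) and ((not p) or (not y))
Answer: WP = (not p) and ((not p) or (not y))


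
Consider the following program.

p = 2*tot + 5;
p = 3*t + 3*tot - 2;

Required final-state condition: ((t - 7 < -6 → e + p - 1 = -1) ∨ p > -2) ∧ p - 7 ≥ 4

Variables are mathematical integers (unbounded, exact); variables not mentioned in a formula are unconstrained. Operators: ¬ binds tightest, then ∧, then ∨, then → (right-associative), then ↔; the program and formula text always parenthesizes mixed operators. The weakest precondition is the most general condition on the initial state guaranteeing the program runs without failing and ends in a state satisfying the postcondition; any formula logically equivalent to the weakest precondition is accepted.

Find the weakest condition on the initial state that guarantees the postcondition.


Working backward. After the program, the postcondition ((t - 7 < -6 → e + p - 1 = -1) ∨ p > -2) ∧ p - 7 ≥ 4 must hold; in canonical form it is ((t < 1 → e + p = 0) ∨ p > -2) ∧ p ≥ 11.
Before p := 3*t + 3*tot - 2: ((t < 1 → e + 3*t + 3*tot = 2) ∨ 3*t + 3*tot > 0) ∧ 3*t + 3*tot ≥ 13
Before p := 2*tot + 5: ((t < 1 → e + 3*t + 3*tot = 2) ∨ 3*t + 3*tot > 0) ∧ 3*t + 3*tot ≥ 13
Answer: WP = ((t < 1 → e + 3*t + 3*tot = 2) ∨ 3*t + 3*tot > 0) ∧ 3*t + 3*tot ≥ 13


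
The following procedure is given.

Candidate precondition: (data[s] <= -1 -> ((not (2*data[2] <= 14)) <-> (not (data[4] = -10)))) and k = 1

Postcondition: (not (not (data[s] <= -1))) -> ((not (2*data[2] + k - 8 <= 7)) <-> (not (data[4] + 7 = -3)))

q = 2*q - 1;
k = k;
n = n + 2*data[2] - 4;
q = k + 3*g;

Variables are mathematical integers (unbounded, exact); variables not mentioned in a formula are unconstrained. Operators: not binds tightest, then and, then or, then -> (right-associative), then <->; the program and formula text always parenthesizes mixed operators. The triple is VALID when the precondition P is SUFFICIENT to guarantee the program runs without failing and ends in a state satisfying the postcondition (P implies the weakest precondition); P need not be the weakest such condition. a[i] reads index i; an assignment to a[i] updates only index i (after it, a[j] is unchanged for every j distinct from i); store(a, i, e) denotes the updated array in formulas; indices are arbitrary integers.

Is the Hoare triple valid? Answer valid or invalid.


Working backward. After the program, the postcondition (not (not (data[s] <= -1))) -> ((not (2*data[2] + k - 8 <= 7)) <-> (not (data[4] + 7 = -3))) must hold; in canonical form it is data[s] <= -1 -> ((not (2*data[2] + k <= 15)) <-> (not (data[4] = -10))).
Before q := k + 3*g: data[s] <= -1 -> ((not (2*data[2] + k <= 15)) <-> (not (data[4] = -10)))
Before n := n + 2*data[2] - 4: data[s] <= -1 -> ((not (2*data[2] + k <= 15)) <-> (not (data[4] = -10)))
Before k := k: data[s] <= -1 -> ((not (2*data[2] + k <= 15)) <-> (not (data[4] = -10)))
Before q := 2*q - 1: data[s] <= -1 -> ((not (2*data[2] + k <= 15)) <-> (not (data[4] = -10)))
The weakest precondition is data[s] <= -1 -> ((not (2*data[2] + k <= 15)) <-> (not (data[4] = -10))).
Check whether (data[s] <= -1 -> ((not (2*data[2] <= 14)) <-> (not (data[4] = -10)))) and k = 1 implies it.
Every state satisfying the precondition satisfies the weakest precondition: the implication holds.
Answer: valid


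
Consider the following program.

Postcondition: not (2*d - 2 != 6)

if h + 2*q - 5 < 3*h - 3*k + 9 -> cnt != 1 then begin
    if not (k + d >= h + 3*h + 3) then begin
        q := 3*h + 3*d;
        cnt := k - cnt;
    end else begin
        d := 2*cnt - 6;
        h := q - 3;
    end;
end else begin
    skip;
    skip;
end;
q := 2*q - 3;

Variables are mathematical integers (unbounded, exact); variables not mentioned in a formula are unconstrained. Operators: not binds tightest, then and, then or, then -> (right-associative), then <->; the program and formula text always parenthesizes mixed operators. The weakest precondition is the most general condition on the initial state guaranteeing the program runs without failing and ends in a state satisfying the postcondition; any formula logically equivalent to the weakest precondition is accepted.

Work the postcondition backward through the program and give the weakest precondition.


Working backward. After the program, the postcondition not (2*d - 2 != 6) must hold; in canonical form it is not (2*d != 8).
Before q := 2*q - 3: not (2*d != 8)
Then branch requires ((not (d + k >= 4*h + 3)) -> (not (2*d != 8))) and (d + k >= 4*h + 3 -> (not (4*cnt != 20))); else branch requires not (2*d != 8).
Before the if: ((3*k + 2*q < 2*h + 14 -> cnt != 1) -> (((not (d + k >= 4*h + 3)) -> (not (2*d != 8))) and (d + k >= 4*h + 3 -> (not (4*cnt != 20))))) and ((not (3*k + 2*q < 2*h + 14 -> cnt != 1)) -> (not (2*d != 8)))
Answer: WP = ((3*k + 2*q < 2*h + 14 -> cnt != 1) -> (((not (d + k >= 4*h + 3)) -> (not (2*d != 8))) and (d + k >= 4*h + 3 -> (not (4*cnt != 20))))) and ((not (3*k + 2*q < 2*h + 14 -> cnt != 1)) -> (not (2*d != 8)))


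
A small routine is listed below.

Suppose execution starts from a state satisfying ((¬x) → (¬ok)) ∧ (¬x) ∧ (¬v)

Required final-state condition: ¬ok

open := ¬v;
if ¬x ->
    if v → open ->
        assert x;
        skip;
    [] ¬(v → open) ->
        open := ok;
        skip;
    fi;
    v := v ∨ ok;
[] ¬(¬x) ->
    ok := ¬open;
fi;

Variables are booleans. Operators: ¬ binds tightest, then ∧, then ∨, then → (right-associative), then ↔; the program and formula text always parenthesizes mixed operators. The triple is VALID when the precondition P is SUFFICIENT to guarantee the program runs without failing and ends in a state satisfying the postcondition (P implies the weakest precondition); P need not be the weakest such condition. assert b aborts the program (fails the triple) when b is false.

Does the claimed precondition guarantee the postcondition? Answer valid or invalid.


Working backward. After the program, ¬ok must hold.
Then branch requires ((v → open) → (x ∧ (¬ok))) ∧ ((¬(v → open)) → (¬ok)); else branch requires open.
Before the if: ((¬x) → (((v → open) → (x ∧ (¬ok))) ∧ ((¬(v → open)) → (¬ok)))) ∧ (x → open)
Before open := ¬v: ((¬x) → (((v → (¬v)) → (x ∧ (¬ok))) ∧ ((¬(v → (¬v))) → (¬ok)))) ∧ (x → (¬v))
The weakest precondition is ((¬x) → (((v → (¬v)) → (x ∧ (¬ok))) ∧ ((¬(v → (¬v))) → (¬ok)))) ∧ (x → (¬v)).
Check whether ((¬x) → (¬ok)) ∧ (¬x) ∧ (¬v) implies it.
Countermodel: at the initial state ok = false, v = false, x = false, the precondition holds but the weakest precondition fails.
Answer: invalid


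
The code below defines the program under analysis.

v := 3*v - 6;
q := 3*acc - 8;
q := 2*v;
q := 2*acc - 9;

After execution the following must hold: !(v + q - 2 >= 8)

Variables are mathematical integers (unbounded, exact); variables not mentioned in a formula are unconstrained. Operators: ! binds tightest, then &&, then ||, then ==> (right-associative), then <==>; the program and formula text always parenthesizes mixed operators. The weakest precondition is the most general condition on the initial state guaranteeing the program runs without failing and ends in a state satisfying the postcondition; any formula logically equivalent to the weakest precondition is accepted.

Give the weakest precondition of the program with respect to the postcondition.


Working backward. After the program, the postcondition !(v + q - 2 >= 8) must hold; in canonical form it is !(q + v >= 10).
Before q := 2*acc - 9: !(2*acc + v >= 19)
Before q := 2*v: !(2*acc + v >= 19)
Before q := 3*acc - 8: !(2*acc + v >= 19)
Before v := 3*v - 6: !(2*acc + 3*v >= 25)
Answer: WP = !(2*acc + 3*v >= 25)


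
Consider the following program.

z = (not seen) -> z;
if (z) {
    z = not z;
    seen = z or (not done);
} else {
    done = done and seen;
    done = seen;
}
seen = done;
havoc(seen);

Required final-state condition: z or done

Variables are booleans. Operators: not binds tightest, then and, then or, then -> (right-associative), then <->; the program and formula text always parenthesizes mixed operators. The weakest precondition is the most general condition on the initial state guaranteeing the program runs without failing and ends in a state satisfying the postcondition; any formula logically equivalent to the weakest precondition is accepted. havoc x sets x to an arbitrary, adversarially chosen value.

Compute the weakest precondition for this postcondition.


Working backward. After the program, z or done must hold.
Before havoc seen: z or done
Before seen := done: z or done
Then branch requires (not z) or done; else branch requires z or seen.
Before the if: (z -> ((not z) or done)) and ((not z) -> (z or seen))
Before z := (not seen) -> z: (((not seen) -> z) -> ((not ((not seen) -> z)) or done)) and ((not ((not seen) -> z)) -> (((not seen) -> z) or seen))
Answer: WP = (((not seen) -> z) -> ((not ((not seen) -> z)) or done)) and ((not ((not seen) -> z)) -> (((not seen) -> z) or seen))


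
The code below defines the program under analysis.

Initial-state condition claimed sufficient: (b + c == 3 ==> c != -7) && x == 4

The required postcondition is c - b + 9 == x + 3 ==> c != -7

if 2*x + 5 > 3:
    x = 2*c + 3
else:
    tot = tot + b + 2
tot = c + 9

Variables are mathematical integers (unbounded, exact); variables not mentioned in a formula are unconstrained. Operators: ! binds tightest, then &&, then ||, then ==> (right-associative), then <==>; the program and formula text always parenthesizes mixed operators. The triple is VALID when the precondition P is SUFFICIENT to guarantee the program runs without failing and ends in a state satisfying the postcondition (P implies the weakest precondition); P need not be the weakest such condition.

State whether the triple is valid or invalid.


Working backward. After the program, the postcondition c - b + 9 == x + 3 ==> c != -7 must hold; in canonical form it is c == b + x - 6 ==> c != -7.
Before tot := c + 9: c == b + x - 6 ==> c != -7
Then branch requires b + c == 3 ==> c != -7; else branch requires c == b + x - 6 ==> c != -7.
Before the if: (2*x > -2 ==> (b + c == 3 ==> c != -7)) && ((!(2*x > -2)) ==> (c == b + x - 6 ==> c != -7))
The weakest precondition is (2*x > -2 ==> (b + c == 3 ==> c != -7)) && ((!(2*x > -2)) ==> (c == b + x - 6 ==> c != -7)).
Check whether (b + c == 3 ==> c != -7) && x == 4 implies it.
Every state satisfying the precondition satisfies the weakest precondition: the implication holds.
Answer: valid


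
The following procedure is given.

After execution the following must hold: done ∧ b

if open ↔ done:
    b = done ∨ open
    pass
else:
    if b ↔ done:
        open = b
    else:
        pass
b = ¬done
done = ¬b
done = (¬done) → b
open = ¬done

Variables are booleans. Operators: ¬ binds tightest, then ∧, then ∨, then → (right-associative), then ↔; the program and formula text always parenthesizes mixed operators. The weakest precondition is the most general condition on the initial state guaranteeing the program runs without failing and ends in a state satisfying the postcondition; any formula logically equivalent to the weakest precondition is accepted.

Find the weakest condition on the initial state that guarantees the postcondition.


Working backward. After the program, done ∧ b must hold.
Before open := ¬done: done ∧ b
Before done := (¬done) → b: ((¬done) → b) ∧ b
Before done := ¬b: b
Before b := ¬done: ¬done
Then branch requires ¬done; else branch requires ((b ↔ done) → (¬done)) ∧ ((¬(b ↔ done)) → (¬done)).
Before the if: ((open ↔ done) → (¬done)) ∧ ((¬(open ↔ done)) → (((b ↔ done) → (¬done)) ∧ ((¬(b ↔ done)) → (¬done))))
Answer: WP = ((open ↔ done) → (¬done)) ∧ ((¬(open ↔ done)) → (((b ↔ done) → (¬done)) ∧ ((¬(b ↔ done)) → (¬done))))


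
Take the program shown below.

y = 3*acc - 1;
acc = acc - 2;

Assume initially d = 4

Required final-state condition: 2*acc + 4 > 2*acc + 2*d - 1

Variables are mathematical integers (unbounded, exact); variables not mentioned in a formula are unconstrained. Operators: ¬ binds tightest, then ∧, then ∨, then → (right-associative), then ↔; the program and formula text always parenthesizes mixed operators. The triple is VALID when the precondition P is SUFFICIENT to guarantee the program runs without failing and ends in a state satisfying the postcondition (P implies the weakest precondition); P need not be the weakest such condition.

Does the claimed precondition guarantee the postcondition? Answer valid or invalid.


Working backward. After the program, the postcondition 2*acc + 4 > 2*acc + 2*d - 1 must hold; in canonical form it is 2*d < 5.
Before acc := acc - 2: 2*d < 5
Before y := 3*acc - 1: 2*d < 5
The weakest precondition is 2*d < 5.
Check whether d = 4 implies it.
Countermodel: at the initial state d = 4, the precondition holds but the weakest precondition fails.
Answer: invalid


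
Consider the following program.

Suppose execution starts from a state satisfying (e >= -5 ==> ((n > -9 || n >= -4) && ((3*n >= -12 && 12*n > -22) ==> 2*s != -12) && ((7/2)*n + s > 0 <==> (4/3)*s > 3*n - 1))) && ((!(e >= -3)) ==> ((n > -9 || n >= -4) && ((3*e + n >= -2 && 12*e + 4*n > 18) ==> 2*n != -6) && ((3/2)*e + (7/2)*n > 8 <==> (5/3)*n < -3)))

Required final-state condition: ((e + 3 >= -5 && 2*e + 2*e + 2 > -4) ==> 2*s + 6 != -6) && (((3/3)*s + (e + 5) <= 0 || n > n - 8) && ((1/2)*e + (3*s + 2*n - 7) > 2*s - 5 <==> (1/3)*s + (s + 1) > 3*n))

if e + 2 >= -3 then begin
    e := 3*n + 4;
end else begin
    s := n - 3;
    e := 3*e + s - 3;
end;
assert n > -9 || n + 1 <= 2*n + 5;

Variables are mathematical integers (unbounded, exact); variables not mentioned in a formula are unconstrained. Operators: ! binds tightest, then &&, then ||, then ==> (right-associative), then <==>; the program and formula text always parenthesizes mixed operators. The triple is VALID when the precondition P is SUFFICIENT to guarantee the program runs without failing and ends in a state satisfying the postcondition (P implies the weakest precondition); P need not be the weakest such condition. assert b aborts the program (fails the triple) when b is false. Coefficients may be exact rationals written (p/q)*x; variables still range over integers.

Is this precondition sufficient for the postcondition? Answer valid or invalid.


Working backward. After the program, the postcondition ((e + 3 >= -5 && 2*e + 2*e + 2 > -4) ==> 2*s + 6 != -6) && (((3/3)*s + (e + 5) <= 0 || n > n - 8) && ((1/2)*e + (3*s + 2*n - 7) > 2*s - 5 <==> (1/3)*s + (s + 1) > 3*n)) must hold; in canonical form it is ((e >= -8 && 4*e > -6) ==> 2*s != -12) && ((1/2)*e + 2*n + s > 2 <==> (4/3)*s > 3*n - 1).
Before assert n > -9 || n + 1 <= 2*n + 5: (n > -9 || n >= -4) && ((e >= -8 && 4*e > -6) ==> 2*s != -12) && ((1/2)*e + 2*n + s > 2 <==> (4/3)*s > 3*n - 1)
Then branch requires (n > -9 || n >= -4) && ((3*n >= -12 && 12*n > -22) ==> 2*s != -12) && ((7/2)*n + s > 0 <==> (4/3)*s > 3*n - 1); else branch requires (n > -9 || n >= -4) && ((3*e + n >= -2 && 12*e + 4*n > 18) ==> 2*n != -6) && ((3/2)*e + (7/2)*n > 8 <==> (5/3)*n < -3).
Before the if: (e >= -5 ==> ((n > -9 || n >= -4) && ((3*n >= -12 && 12*n > -22) ==> 2*s != -12) && ((7/2)*n + s > 0 <==> (4/3)*s > 3*n - 1))) && ((!(e >= -5)) ==> ((n > -9 || n >= -4) && ((3*e + n >= -2 && 12*e + 4*n > 18) ==> 2*n != -6) && ((3/2)*e + (7/2)*n > 8 <==> (5/3)*n < -3)))
The weakest precondition is (e >= -5 ==> ((n > -9 || n >= -4) && ((3*n >= -12 && 12*n > -22) ==> 2*s != -12) && ((7/2)*n + s > 0 <==> (4/3)*s > 3*n - 1))) && ((!(e >= -5)) ==> ((n > -9 || n >= -4) && ((3*e + n >= -2 && 12*e + 4*n > 18) ==> 2*n != -6) && ((3/2)*e + (7/2)*n > 8 <==> (5/3)*n < -3))).
Check whether (e >= -5 ==> ((n > -9 || n >= -4) && ((3*n >= -12 && 12*n > -22) ==> 2*s != -12) && ((7/2)*n + s > 0 <==> (4/3)*s > 3*n - 1))) && ((!(e >= -3)) ==> ((n > -9 || n >= -4) && ((3*e + n >= -2 && 12*e + 4*n > 18) ==> 2*n != -6) && ((3/2)*e + (7/2)*n > 8 <==> (5/3)*n < -3))) implies it.
Every state satisfying the precondition satisfies the weakest precondition: the implication holds.
Answer: valid


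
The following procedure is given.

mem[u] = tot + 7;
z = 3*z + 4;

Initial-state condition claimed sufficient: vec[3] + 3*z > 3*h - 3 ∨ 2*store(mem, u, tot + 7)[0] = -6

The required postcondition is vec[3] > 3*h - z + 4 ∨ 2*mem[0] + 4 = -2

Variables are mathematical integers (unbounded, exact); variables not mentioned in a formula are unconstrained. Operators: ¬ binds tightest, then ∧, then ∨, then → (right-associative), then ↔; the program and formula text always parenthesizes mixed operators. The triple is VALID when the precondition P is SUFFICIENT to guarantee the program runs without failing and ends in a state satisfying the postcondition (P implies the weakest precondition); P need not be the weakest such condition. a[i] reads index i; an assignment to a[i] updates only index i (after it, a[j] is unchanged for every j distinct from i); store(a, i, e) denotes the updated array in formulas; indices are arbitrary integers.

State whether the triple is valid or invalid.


Working backward. After the program, the postcondition vec[3] > 3*h - z + 4 ∨ 2*mem[0] + 4 = -2 must hold; in canonical form it is vec[3] + z > 3*h + 4 ∨ 2*mem[0] = -6.
Before z := 3*z + 4: vec[3] + 3*z > 3*h ∨ 2*mem[0] = -6
Before mem[u] := tot + 7: vec[3] + 3*z > 3*h ∨ 2*store(mem, u, tot + 7)[0] = -6
The weakest precondition is vec[3] + 3*z > 3*h ∨ 2*store(mem, u, tot + 7)[0] = -6.
Check whether vec[3] + 3*z > 3*h - 3 ∨ 2*store(mem, u, tot + 7)[0] = -6 implies it.
Countermodel: at the initial state h = 0, mem = {[0] = -2, [3] = -2, elsewhere -2}, tot = -9, u = 0, vec = {[0] = 0, [3] = 0, elsewhere 0}, z = 0, the precondition holds but the weakest precondition fails.
Answer: invalid


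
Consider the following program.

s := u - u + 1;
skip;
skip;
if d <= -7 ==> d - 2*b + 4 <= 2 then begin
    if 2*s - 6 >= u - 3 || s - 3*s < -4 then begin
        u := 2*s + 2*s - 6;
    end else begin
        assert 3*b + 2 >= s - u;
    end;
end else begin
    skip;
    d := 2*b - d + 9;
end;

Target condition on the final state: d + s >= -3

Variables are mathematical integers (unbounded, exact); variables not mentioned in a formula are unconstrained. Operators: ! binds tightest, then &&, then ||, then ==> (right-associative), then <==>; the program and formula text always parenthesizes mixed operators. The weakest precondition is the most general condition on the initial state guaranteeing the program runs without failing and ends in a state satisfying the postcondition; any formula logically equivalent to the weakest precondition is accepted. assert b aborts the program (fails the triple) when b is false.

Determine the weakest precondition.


Working backward. After the program, d + s >= -3 must hold.
Then branch requires ((2*s >= u + 3 || 2*s > 4) ==> d + s >= -3) && ((!(2*s >= u + 3 || 2*s > 4)) ==> (3*b + u >= s - 2 && d + s >= -3)); else branch requires 2*b + s >= d - 12.
Before the if: ((d <= -7 ==> d <= 2*b - 2) ==> (((2*s >= u + 3 || 2*s > 4) ==> d + s >= -3) && ((!(2*s >= u + 3 || 2*s > 4)) ==> (3*b + u >= s - 2 && d + s >= -3)))) && ((!(d <= -7 ==> d <= 2*b - 2)) ==> 2*b + s >= d - 12)
Before skip: ((d <= -7 ==> d <= 2*b - 2) ==> (((2*s >= u + 3 || 2*s > 4) ==> d + s >= -3) && ((!(2*s >= u + 3 || 2*s > 4)) ==> (3*b + u >= s - 2 && d + s >= -3)))) && ((!(d <= -7 ==> d <= 2*b - 2)) ==> 2*b + s >= d - 12)
Before skip: ((d <= -7 ==> d <= 2*b - 2) ==> (((2*s >= u + 3 || 2*s > 4) ==> d + s >= -3) && ((!(2*s >= u + 3 || 2*s > 4)) ==> (3*b + u >= s - 2 && d + s >= -3)))) && ((!(d <= -7 ==> d <= 2*b - 2)) ==> 2*b + s >= d - 12)
Before s := u - u + 1: ((d <= -7 ==> d <= 2*b - 2) ==> ((u <= -1 ==> d >= -4) && ((!(u <= -1)) ==> (3*b + u >= -1 && d >= -4)))) && ((!(d <= -7 ==> d <= 2*b - 2)) ==> 2*b >= d - 13)
Answer: WP = ((d <= -7 ==> d <= 2*b - 2) ==> ((u <= -1 ==> d >= -4) && ((!(u <= -1)) ==> (3*b + u >= -1 && d >= -4)))) && ((!(d <= -7 ==> d <= 2*b - 2)) ==> 2*b >= d - 13)


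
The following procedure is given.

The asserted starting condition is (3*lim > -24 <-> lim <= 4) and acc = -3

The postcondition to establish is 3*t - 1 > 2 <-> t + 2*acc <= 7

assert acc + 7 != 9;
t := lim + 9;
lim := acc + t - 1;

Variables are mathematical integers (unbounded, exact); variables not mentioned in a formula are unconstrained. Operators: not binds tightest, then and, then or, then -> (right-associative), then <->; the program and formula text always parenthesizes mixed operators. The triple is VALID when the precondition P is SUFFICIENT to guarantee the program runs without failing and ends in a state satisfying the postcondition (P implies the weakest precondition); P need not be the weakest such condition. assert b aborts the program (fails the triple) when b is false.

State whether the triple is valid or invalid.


Working backward. After the program, the postcondition 3*t - 1 > 2 <-> t + 2*acc <= 7 must hold; in canonical form it is 3*t > 3 <-> 2*acc + t <= 7.
Before lim := acc + t - 1: 3*t > 3 <-> 2*acc + t <= 7
Before t := lim + 9: 3*lim > -24 <-> 2*acc + lim <= -2
Before assert acc + 7 != 9: acc != 2 and (3*lim > -24 <-> 2*acc + lim <= -2)
The weakest precondition is acc != 2 and (3*lim > -24 <-> 2*acc + lim <= -2).
Check whether (3*lim > -24 <-> lim <= 4) and acc = -3 implies it.
Every state satisfying the precondition satisfies the weakest precondition: the implication holds.
Answer: valid


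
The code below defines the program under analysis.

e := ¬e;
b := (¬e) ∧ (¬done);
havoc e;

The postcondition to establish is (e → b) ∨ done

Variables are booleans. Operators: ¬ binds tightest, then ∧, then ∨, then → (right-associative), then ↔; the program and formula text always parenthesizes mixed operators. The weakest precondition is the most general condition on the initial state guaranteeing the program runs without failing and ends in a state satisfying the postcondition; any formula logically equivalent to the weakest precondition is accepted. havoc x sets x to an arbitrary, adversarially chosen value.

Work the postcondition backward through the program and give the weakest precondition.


Working backward. After the program, (e → b) ∨ done must hold.
Before havoc e: b ∨ done
Before b := (¬e) ∧ (¬done): ((¬e) ∧ (¬done)) ∨ done
Before e := ¬e: (e ∧ (¬done)) ∨ done
Answer: WP = (e ∧ (¬done)) ∨ done


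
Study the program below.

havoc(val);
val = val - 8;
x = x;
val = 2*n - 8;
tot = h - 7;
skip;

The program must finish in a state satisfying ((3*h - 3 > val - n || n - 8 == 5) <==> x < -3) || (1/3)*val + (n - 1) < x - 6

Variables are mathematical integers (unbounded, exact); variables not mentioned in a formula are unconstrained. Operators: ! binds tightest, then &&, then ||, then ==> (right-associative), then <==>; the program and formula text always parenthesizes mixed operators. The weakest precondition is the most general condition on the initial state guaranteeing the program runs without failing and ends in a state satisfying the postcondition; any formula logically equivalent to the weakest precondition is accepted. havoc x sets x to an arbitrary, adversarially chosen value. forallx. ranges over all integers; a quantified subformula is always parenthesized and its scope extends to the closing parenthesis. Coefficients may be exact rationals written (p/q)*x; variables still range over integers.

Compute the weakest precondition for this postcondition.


Working backward. After the program, the postcondition ((3*h - 3 > val - n || n - 8 == 5) <==> x < -3) || (1/3)*val + (n - 1) < x - 6 must hold; in canonical form it is ((3*h + n > val + 3 || n == 13) <==> x < -3) || n + (1/3)*val < x - 5.
Before skip: ((3*h + n > val + 3 || n == 13) <==> x < -3) || n + (1/3)*val < x - 5
Before tot := h - 7: ((3*h + n > val + 3 || n == 13) <==> x < -3) || n + (1/3)*val < x - 5
Before val := 2*n - 8: ((3*h > n - 5 || n == 13) <==> x < -3) || (5/3)*n < x - 7/3
Before x := x: ((3*h > n - 5 || n == 13) <==> x < -3) || (5/3)*n < x - 7/3
Before val := val - 8: ((3*h > n - 5 || n == 13) <==> x < -3) || (5/3)*n < x - 7/3
Before havoc val: ((3*h > n - 5 || n == 13) <==> x < -3) || (5/3)*n < x - 7/3
Answer: WP = ((3*h > n - 5 || n == 13) <==> x < -3) || (5/3)*n < x - 7/3


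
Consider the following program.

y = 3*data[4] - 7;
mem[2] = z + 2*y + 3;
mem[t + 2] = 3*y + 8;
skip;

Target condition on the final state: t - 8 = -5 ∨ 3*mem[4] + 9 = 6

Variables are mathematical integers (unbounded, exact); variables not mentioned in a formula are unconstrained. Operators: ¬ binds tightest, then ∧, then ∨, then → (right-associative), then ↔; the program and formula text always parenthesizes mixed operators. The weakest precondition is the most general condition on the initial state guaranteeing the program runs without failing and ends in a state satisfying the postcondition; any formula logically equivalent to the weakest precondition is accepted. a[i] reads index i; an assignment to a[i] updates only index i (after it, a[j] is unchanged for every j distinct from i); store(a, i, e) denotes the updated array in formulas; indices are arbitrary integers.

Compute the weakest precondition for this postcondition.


Working backward. After the program, the postcondition t - 8 = -5 ∨ 3*mem[4] + 9 = 6 must hold; in canonical form it is t = 3 ∨ 3*mem[4] = -3.
Before skip: t = 3 ∨ 3*mem[4] = -3
Before mem[t + 2] := 3*y + 8: t = 3 ∨ 3*store(mem, t + 2, 3*y + 8)[4] = -3
Before mem[2] := z + 2*y + 3: t = 3 ∨ 3*store(store(mem, 2, 2*y + z + 3), t + 2, 3*y + 8)[4] = -3
Before y := 3*data[4] - 7: t = 3 ∨ 3*store(store(mem, 2, 6*data[4] + z - 11), t + 2, 9*data[4] - 13)[4] = -3
Answer: WP = t = 3 ∨ 3*store(store(mem, 2, 6*data[4] + z - 11), t + 2, 9*data[4] - 13)[4] = -3


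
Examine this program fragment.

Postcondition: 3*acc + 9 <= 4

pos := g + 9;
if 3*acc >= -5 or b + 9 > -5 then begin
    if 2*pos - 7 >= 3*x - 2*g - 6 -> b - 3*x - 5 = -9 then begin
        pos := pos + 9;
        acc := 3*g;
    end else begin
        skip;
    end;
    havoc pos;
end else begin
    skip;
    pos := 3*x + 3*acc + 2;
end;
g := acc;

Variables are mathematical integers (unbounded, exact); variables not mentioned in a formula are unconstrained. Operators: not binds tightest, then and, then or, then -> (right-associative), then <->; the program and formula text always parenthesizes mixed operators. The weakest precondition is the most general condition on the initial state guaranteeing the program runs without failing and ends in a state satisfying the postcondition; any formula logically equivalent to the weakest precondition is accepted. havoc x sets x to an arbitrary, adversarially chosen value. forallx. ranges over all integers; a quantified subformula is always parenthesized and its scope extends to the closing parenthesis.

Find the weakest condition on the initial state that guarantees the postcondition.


Working backward. After the program, the postcondition 3*acc + 9 <= 4 must hold; in canonical form it is 3*acc <= -5.
Before g := acc: 3*acc <= -5
Then branch requires ((2*g + 2*pos >= 3*x + 1 -> b = 3*x - 4) -> 9*g <= -5) and ((not (2*g + 2*pos >= 3*x + 1 -> b = 3*x - 4)) -> 3*acc <= -5); else branch requires 3*acc <= -5.
Before the if: ((3*acc >= -5 or b > -14) -> (((2*g + 2*pos >= 3*x + 1 -> b = 3*x - 4) -> 9*g <= -5) and ((not (2*g + 2*pos >= 3*x + 1 -> b = 3*x - 4)) -> 3*acc <= -5))) and ((not (3*acc >= -5 or b > -14)) -> 3*acc <= -5)
Before pos := g + 9: ((3*acc >= -5 or b > -14) -> (((4*g >= 3*x - 17 -> b = 3*x - 4) -> 9*g <= -5) and ((not (4*g >= 3*x - 17 -> b = 3*x - 4)) -> 3*acc <= -5))) and ((not (3*acc >= -5 or b > -14)) -> 3*acc <= -5)
Answer: WP = ((3*acc >= -5 or b > -14) -> (((4*g >= 3*x - 17 -> b = 3*x - 4) -> 9*g <= -5) and ((not (4*g >= 3*x - 17 -> b = 3*x - 4)) -> 3*acc <= -5))) and ((not (3*acc >= -5 or b > -14)) -> 3*acc <= -5)


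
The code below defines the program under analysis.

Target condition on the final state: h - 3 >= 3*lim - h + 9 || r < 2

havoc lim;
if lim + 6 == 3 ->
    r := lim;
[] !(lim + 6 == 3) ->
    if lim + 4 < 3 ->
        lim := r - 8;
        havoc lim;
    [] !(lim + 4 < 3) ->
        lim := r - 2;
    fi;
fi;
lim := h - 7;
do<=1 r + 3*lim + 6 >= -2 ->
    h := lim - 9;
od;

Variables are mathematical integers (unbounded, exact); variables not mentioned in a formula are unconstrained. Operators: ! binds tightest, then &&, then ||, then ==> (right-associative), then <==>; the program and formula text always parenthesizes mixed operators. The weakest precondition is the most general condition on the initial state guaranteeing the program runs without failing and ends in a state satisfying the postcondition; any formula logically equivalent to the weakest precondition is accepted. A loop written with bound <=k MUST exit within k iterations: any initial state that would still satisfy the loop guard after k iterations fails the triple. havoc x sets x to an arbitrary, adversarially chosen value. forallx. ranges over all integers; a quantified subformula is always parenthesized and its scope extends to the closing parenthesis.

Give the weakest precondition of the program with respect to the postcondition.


Working backward. After the program, the postcondition h - 3 >= 3*lim - h + 9 || r < 2 must hold; in canonical form it is 2*h >= 3*lim + 12 || r < 2.
Before the loop (bound <=1), unroll the exhaustion recursion (WP_0 = exit-now case; WP_j = one more guarded iteration, up to j = 1):
  WP_0: (!(3*lim + r >= -8)) && (2*h >= 3*lim + 12 || r < 2)
  WP_1: (3*lim + r >= -8 ==> ((!(3*lim + r >= -8)) && (lim <= -30 || r < 2))) && ((!(3*lim + r >= -8)) ==> (2*h >= 3*lim + 12 || r < 2))
So before the loop: (3*lim + r >= -8 ==> ((!(3*lim + r >= -8)) && (lim <= -30 || r < 2))) && ((!(3*lim + r >= -8)) ==> (2*h >= 3*lim + 12 || r < 2))
Before lim := h - 7: (3*h + r >= 13 ==> ((!(3*h + r >= 13)) && (h <= -23 || r < 2))) && ((!(3*h + r >= 13)) ==> (h <= 9 || r < 2))
Then branch requires (3*h + lim >= 13 ==> ((!(3*h + lim >= 13)) && (h <= -23 || lim < 2))) && ((!(3*h + lim >= 13)) ==> (h <= 9 || lim < 2)); else branch requires (lim < -1 ==> ((3*h + r >= 13 ==> ((!(3*h + r >= 13)) && (h <= -23 || r < 2))) && ((!(3*h + r >= 13)) ==> (h <= 9 || r < 2)))) && ((!(lim < -1)) ==> ((3*h + r >= 13 ==> ((!(3*h + r >= 13)) && (h <= -23 || r < 2))) && ((!(3*h + r >= 13)) ==> (h <= 9 || r < 2)))).
Before the if: (lim == -3 ==> ((3*h + lim >= 13 ==> ((!(3*h + lim >= 13)) && (h <= -23 || lim < 2))) && ((!(3*h + lim >= 13)) ==> (h <= 9 || lim < 2)))) && ((!(lim == -3)) ==> ((lim < -1 ==> ((3*h + r >= 13 ==> ((!(3*h + r >= 13)) && (h <= -23 || r < 2))) && ((!(3*h + r >= 13)) ==> (h <= 9 || r < 2)))) && ((!(lim < -1)) ==> ((3*h + r >= 13 ==> ((!(3*h + r >= 13)) && (h <= -23 || r < 2))) && ((!(3*h + r >= 13)) ==> (h <= 9 || r < 2))))))
Before havoc lim: forall lim_1. ((lim_1 == -3 ==> ((3*h + lim_1 >= 13 ==> ((!(3*h + lim_1 >= 13)) && (h <= -23 || lim_1 < 2))) && ((!(3*h + lim_1 >= 13)) ==> (h <= 9 || lim_1 < 2)))) && ((!(lim_1 == -3)) ==> ((lim_1 < -1 ==> ((3*h + r >= 13 ==> ((!(3*h + r >= 13)) && (h <= -23 || r < 2))) && ((!(3*h + r >= 13)) ==> (h <= 9 || r < 2)))) && ((!(lim_1 < -1)) ==> ((3*h + r >= 13 ==> ((!(3*h + r >= 13)) && (h <= -23 || r < 2))) && ((!(3*h + r >= 13)) ==> (h <= 9 || r < 2)))))))
Answer: WP = forall lim_1. ((lim_1 == -3 ==> ((3*h + lim_1 >= 13 ==> ((!(3*h + lim_1 >= 13)) && (h <= -23 || lim_1 < 2))) && ((!(3*h + lim_1 >= 13)) ==> (h <= 9 || lim_1 < 2)))) && ((!(lim_1 == -3)) ==> ((lim_1 < -1 ==> ((3*h + r >= 13 ==> ((!(3*h + r >= 13)) && (h <= -23 || r < 2))) && ((!(3*h + r >= 13)) ==> (h <= 9 || r < 2)))) && ((!(lim_1 < -1)) ==> ((3*h + r >= 13 ==> ((!(3*h + r >= 13)) && (h <= -23 || r < 2))) && ((!(3*h + r >= 13)) ==> (h <= 9 || r < 2)))))))


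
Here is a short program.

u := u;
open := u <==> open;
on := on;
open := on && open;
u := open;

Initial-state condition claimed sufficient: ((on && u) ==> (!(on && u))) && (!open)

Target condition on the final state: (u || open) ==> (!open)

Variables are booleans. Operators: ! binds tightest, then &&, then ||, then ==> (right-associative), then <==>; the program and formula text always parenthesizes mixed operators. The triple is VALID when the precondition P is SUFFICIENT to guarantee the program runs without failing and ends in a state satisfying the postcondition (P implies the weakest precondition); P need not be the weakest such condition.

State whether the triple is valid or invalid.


Working backward. After the program, (u || open) ==> (!open) must hold.
Before u := open: open ==> (!open)
Before open := on && open: (on && open) ==> (!(on && open))
Before on := on: (on && open) ==> (!(on && open))
Before open := u <==> open: (on && (u <==> open)) ==> (!(on && (u <==> open)))
Before u := u: (on && (u <==> open)) ==> (!(on && (u <==> open)))
The weakest precondition is (on && (u <==> open)) ==> (!(on && (u <==> open))).
Check whether ((on && u) ==> (!(on && u))) && (!open) implies it.
Countermodel: at the initial state on = true, open = false, u = false, the precondition holds but the weakest precondition fails.
Answer: invalid


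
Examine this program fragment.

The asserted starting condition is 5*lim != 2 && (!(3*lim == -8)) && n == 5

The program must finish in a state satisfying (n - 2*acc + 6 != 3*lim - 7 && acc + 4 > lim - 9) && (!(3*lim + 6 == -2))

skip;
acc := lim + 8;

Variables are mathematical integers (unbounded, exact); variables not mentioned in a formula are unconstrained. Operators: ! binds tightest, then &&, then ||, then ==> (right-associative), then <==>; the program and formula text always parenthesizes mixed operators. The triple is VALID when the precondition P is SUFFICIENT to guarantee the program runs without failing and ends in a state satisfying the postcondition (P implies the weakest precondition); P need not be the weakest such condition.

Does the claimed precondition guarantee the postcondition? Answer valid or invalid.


Working backward. After the program, the postcondition (n - 2*acc + 6 != 3*lim - 7 && acc + 4 > lim - 9) && (!(3*lim + 6 == -2)) must hold; in canonical form it is n != 2*acc + 3*lim - 13 && acc > lim - 13 && (!(3*lim == -8)).
Before acc := lim + 8: n != 5*lim + 3 && (!(3*lim == -8))
Before skip: n != 5*lim + 3 && (!(3*lim == -8))
The weakest precondition is n != 5*lim + 3 && (!(3*lim == -8)).
Check whether 5*lim != 2 && (!(3*lim == -8)) && n == 5 implies it.
Every state satisfying the precondition satisfies the weakest precondition: the implication holds.
Answer: valid


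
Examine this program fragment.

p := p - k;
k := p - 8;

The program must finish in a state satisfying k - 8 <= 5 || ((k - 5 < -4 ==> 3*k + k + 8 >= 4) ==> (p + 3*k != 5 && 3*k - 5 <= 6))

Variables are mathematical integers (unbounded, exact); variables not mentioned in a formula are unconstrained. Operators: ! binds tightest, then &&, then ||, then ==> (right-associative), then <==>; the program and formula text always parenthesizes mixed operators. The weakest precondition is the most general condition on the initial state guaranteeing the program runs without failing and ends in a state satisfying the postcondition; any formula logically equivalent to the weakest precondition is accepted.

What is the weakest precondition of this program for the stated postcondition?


Working backward. After the program, the postcondition k - 8 <= 5 || ((k - 5 < -4 ==> 3*k + k + 8 >= 4) ==> (p + 3*k != 5 && 3*k - 5 <= 6)) must hold; in canonical form it is k <= 13 || ((k < 1 ==> 4*k >= -4) ==> (3*k + p != 5 && 3*k <= 11)).
Before k := p - 8: p <= 21 || ((p < 9 ==> 4*p >= 28) ==> (4*p != 29 && 3*p <= 35))
Before p := p - k: p <= k + 21 || ((p < k + 9 ==> 4*p >= 4*k + 28) ==> (4*p != 4*k + 29 && 3*p <= 3*k + 35))
Answer: WP = p <= k + 21 || ((p < k + 9 ==> 4*p >= 4*k + 28) ==> (4*p != 4*k + 29 && 3*p <= 3*k + 35))


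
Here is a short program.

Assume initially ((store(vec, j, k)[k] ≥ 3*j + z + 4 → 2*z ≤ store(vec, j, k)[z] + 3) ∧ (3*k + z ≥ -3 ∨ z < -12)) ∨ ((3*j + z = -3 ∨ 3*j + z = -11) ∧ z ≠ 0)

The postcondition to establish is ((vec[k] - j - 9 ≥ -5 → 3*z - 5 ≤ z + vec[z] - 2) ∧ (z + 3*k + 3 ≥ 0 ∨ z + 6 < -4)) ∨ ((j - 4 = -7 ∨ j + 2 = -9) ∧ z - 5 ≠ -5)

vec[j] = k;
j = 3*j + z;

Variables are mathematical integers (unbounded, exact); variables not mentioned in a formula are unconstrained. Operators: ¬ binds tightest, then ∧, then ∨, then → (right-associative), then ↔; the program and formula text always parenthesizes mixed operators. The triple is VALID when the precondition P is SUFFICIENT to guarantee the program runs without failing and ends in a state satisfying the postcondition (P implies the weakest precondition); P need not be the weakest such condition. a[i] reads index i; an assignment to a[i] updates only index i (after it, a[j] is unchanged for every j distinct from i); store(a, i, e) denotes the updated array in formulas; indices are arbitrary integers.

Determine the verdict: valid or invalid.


Working backward. After the program, the postcondition ((vec[k] - j - 9 ≥ -5 → 3*z - 5 ≤ z + vec[z] - 2) ∧ (z + 3*k + 3 ≥ 0 ∨ z + 6 < -4)) ∨ ((j - 4 = -7 ∨ j + 2 = -9) ∧ z - 5 ≠ -5) must hold; in canonical form it is ((vec[k] ≥ j + 4 → 2*z ≤ vec[z] + 3) ∧ (3*k + z ≥ -3 ∨ z < -10)) ∨ ((j = -3 ∨ j = -11) ∧ z ≠ 0).
Before j := 3*j + z: ((vec[k] ≥ 3*j + z + 4 → 2*z ≤ vec[z] + 3) ∧ (3*k + z ≥ -3 ∨ z < -10)) ∨ ((3*j + z = -3 ∨ 3*j + z = -11) ∧ z ≠ 0)
Before vec[j] := k: ((store(vec, j, k)[k] ≥ 3*j + z + 4 → 2*z ≤ store(vec, j, k)[z] + 3) ∧ (3*k + z ≥ -3 ∨ z < -10)) ∨ ((3*j + z = -3 ∨ 3*j + z = -11) ∧ z ≠ 0)
The weakest precondition is ((store(vec, j, k)[k] ≥ 3*j + z + 4 → 2*z ≤ store(vec, j, k)[z] + 3) ∧ (3*k + z ≥ -3 ∨ z < -10)) ∨ ((3*j + z = -3 ∨ 3*j + z = -11) ∧ z ≠ 0).
Check whether ((store(vec, j, k)[k] ≥ 3*j + z + 4 → 2*z ≤ store(vec, j, k)[z] + 3) ∧ (3*k + z ≥ -3 ∨ z < -12)) ∨ ((3*j + z = -3 ∨ 3*j + z = -11) ∧ z ≠ 0) implies it.
Every state satisfying the precondition satisfies the weakest precondition: the implication holds.
Answer: valid
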